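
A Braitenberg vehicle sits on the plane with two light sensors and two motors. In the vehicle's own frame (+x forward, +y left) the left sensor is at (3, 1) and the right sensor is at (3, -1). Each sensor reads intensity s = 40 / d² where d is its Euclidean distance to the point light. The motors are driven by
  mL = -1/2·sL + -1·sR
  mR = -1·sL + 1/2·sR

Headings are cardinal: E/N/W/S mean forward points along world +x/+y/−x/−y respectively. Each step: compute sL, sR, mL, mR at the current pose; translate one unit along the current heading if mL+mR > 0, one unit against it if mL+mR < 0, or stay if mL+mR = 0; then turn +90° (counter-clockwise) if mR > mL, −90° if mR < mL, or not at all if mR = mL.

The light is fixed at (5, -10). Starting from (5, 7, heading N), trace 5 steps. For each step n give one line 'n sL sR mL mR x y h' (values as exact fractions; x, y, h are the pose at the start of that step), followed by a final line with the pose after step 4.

n=0: pose=(5,7,N); sL=40/401, sR=40/401; mL=-60/401, mR=-20/401; mL+mR=-80/401 → advance -1; mR−mL=40/401 → turn +1·90°
n=1: pose=(5,6,W); sL=20/117, sR=20/149; mL=-3830/17433, mR=-1810/17433; mL+mR=-1880/5811 → advance -1; mR−mL=2020/17433 → turn +1·90°
n=2: pose=(6,6,S); sL=40/173, sR=40/169; mL=-10300/29237, mR=-3300/29237; mL+mR=-13600/29237 → advance -1; mR−mL=7000/29237 → turn +1·90°
n=3: pose=(6,7,E); sL=2/17, sR=5/34; mL=-7/34, mR=-3/68; mL+mR=-1/4 → advance -1; mR−mL=11/68 → turn +1·90°
n=4: pose=(5,7,N); sL=40/401, sR=40/401; mL=-60/401, mR=-20/401; mL+mR=-80/401 → advance -1; mR−mL=40/401 → turn +1·90°

0 40/401 40/401 -60/401 -20/401 5 7 N
1 20/117 20/149 -3830/17433 -1810/17433 5 6 W
2 40/173 40/169 -10300/29237 -3300/29237 6 6 S
3 2/17 5/34 -7/34 -3/68 6 7 E
4 40/401 40/401 -60/401 -20/401 5 7 N
final 5 6 W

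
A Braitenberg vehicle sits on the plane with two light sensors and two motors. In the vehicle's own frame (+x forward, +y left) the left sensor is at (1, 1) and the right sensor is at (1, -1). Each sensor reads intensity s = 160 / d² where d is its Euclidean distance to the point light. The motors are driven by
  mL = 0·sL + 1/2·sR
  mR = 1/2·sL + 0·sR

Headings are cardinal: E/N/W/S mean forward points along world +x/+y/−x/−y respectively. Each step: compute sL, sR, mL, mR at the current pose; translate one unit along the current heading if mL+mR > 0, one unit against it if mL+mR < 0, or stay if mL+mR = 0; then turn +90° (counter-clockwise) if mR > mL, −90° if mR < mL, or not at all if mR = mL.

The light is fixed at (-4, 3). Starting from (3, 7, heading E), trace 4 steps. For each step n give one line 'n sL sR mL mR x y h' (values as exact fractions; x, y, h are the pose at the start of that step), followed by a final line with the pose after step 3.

0 160/89 160/73 80/73 80/89 3 7 E
1 16/9 80/29 40/29 8/9 4 7 S
2 160/53 32/13 16/13 80/53 4 6 W
3 40/17 4 2 20/17 3 6 S
final 3 5 W

n=0: pose=(3,7,E); sL=160/89, sR=160/73; mL=80/73, mR=80/89; mL+mR=12960/6497 → advance +1; mR−mL=-1280/6497 → turn -1·90°
n=1: pose=(4,7,S); sL=16/9, sR=80/29; mL=40/29, mR=8/9; mL+mR=592/261 → advance +1; mR−mL=-128/261 → turn -1·90°
n=2: pose=(4,6,W); sL=160/53, sR=32/13; mL=16/13, mR=80/53; mL+mR=1888/689 → advance +1; mR−mL=192/689 → turn +1·90°
n=3: pose=(3,6,S); sL=40/17, sR=4; mL=2, mR=20/17; mL+mR=54/17 → advance +1; mR−mL=-14/17 → turn -1·90°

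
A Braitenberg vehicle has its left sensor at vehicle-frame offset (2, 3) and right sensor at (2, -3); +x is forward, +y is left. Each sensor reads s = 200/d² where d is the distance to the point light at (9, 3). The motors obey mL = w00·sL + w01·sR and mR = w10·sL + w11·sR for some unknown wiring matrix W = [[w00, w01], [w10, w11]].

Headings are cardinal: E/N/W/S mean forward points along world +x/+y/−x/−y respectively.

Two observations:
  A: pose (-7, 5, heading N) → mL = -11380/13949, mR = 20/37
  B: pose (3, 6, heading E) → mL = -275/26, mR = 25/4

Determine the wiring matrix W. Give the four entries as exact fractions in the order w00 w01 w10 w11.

obs A: pose=(-7,5,N) → sL=200/377, sR=40/37, mL=-11380/13949, mR=20/37
obs B: pose=(3,6,E) → sL=50/13, sR=25/2, mL=-275/26, mR=25/4
sensor matrix S = [[200/377, 40/37], [50/13, 25/2]]; det S = 34500/13949
solve [mL_A; mL_B] = S·[w00; w01] and [mR_A; mR_B] = S·[w10; w11]:
  w00 = 1/2, w01 = -1, w10 = 0, w11 = 1/2

1/2 -1 0 1/2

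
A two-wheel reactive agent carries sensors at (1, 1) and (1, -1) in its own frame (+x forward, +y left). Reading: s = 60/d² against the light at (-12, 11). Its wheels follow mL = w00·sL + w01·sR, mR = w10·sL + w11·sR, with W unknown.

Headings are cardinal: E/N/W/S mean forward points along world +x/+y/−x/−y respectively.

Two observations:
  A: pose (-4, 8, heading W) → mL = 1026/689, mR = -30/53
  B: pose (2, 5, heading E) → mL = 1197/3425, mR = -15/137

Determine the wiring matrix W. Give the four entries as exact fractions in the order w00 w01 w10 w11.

obs A: pose=(-4,8,W) → sL=12/13, sR=60/53, mL=1026/689, mR=-30/53
obs B: pose=(2,5,E) → sL=6/25, sR=30/137, mL=1197/3425, mR=-15/137
sensor matrix S = [[12/13, 60/53], [6/25, 30/137]]; det S = -32832/471965
solve [mL_A; mL_B] = S·[w00; w01] and [mR_A; mR_B] = S·[w10; w11]:
  w00 = 1, w01 = 1/2, w10 = 0, w11 = -1/2

1 1/2 0 -1/2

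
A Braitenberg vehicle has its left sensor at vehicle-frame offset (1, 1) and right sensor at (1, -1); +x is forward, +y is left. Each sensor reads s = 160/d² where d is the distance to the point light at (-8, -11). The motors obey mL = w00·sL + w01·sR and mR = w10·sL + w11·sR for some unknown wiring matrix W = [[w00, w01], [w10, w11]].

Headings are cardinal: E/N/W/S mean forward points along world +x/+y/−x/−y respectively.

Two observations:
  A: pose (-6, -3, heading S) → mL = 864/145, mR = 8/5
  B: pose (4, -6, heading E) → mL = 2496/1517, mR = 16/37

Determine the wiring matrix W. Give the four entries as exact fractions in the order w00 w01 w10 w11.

obs A: pose=(-6,-3,S) → sL=80/29, sR=16/5, mL=864/145, mR=8/5
obs B: pose=(4,-6,E) → sL=32/41, sR=32/37, mL=2496/1517, mR=16/37
sensor matrix S = [[80/29, 16/5], [32/41, 32/37]]; det S = -24576/219965
solve [mL_A; mL_B] = S·[w00; w01] and [mR_A; mR_B] = S·[w10; w11]:
  w00 = 1, w01 = 1, w10 = 0, w11 = 1/2

1 1 0 1/2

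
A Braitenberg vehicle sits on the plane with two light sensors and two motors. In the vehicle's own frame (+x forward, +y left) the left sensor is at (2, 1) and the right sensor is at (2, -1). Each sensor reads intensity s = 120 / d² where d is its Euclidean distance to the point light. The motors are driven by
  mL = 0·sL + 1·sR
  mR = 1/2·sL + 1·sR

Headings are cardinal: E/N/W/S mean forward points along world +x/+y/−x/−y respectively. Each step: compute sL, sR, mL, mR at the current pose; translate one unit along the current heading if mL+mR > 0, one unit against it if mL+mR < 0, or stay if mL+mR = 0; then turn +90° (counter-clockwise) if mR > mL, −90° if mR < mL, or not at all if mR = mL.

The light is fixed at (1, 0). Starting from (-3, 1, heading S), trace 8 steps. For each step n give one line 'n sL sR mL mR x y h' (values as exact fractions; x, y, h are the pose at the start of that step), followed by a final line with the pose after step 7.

0 12 60/13 60/13 138/13 -3 1 S
1 24 24 24 36 -3 0 E
2 6 15 15 18 -2 0 N
3 24/5 120/29 120/29 948/145 -2 1 W
4 12 60/13 60/13 138/13 -3 1 S
5 24 24 24 36 -3 0 E
6 6 15 15 18 -2 0 N
7 24/5 120/29 120/29 948/145 -2 1 W
final -3 1 S

n=0: pose=(-3,1,S); sL=12, sR=60/13; mL=60/13, mR=138/13; mL+mR=198/13 → advance +1; mR−mL=6 → turn +1·90°
n=1: pose=(-3,0,E); sL=24, sR=24; mL=24, mR=36; mL+mR=60 → advance +1; mR−mL=12 → turn +1·90°
n=2: pose=(-2,0,N); sL=6, sR=15; mL=15, mR=18; mL+mR=33 → advance +1; mR−mL=3 → turn +1·90°
n=3: pose=(-2,1,W); sL=24/5, sR=120/29; mL=120/29, mR=948/145; mL+mR=1548/145 → advance +1; mR−mL=12/5 → turn +1·90°
n=4: pose=(-3,1,S); sL=12, sR=60/13; mL=60/13, mR=138/13; mL+mR=198/13 → advance +1; mR−mL=6 → turn +1·90°
n=5: pose=(-3,0,E); sL=24, sR=24; mL=24, mR=36; mL+mR=60 → advance +1; mR−mL=12 → turn +1·90°
n=6: pose=(-2,0,N); sL=6, sR=15; mL=15, mR=18; mL+mR=33 → advance +1; mR−mL=3 → turn +1·90°
n=7: pose=(-2,1,W); sL=24/5, sR=120/29; mL=120/29, mR=948/145; mL+mR=1548/145 → advance +1; mR−mL=12/5 → turn +1·90°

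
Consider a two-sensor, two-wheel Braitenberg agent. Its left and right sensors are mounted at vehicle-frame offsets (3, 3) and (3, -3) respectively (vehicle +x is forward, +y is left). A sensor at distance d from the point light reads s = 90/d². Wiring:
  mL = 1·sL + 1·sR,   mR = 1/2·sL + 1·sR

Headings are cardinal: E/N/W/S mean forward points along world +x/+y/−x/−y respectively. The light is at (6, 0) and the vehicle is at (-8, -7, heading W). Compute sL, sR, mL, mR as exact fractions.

left sensor world pos  = (-11, -10); dL² = 389
right sensor world pos = (-11, -4); dR² = 305
sL = 90/389 = 90/389
sR = 90/305 = 18/61
mL = 1·sL + 1·sR = 12492/23729
mR = 1/2·sL + 1·sR = 9747/23729

90/389 18/61 12492/23729 9747/23729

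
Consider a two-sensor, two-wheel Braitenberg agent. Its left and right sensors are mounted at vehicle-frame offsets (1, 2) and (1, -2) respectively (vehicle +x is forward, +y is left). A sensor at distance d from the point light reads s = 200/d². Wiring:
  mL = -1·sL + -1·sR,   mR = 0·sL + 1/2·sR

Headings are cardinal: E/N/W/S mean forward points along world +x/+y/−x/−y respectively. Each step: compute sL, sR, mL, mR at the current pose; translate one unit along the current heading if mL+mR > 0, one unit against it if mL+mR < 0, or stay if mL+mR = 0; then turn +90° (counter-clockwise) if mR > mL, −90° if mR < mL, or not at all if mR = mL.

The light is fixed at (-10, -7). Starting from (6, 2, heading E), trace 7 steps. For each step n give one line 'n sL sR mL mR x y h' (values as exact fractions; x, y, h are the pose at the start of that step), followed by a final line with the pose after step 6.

0 20/41 100/169 -7480/6929 50/169 6 2 E
1 200/269 200/389 -131600/104641 100/389 5 2 N
2 25/29 25/37 -1650/1073 25/74 5 1 W
3 200/373 40/49 -24720/18277 20/49 6 1 S
4 20/41 100/169 -7480/6929 50/169 6 2 E
5 200/269 200/389 -131600/104641 100/389 5 2 N
6 25/29 25/37 -1650/1073 25/74 5 1 W
final 6 1 S

n=0: pose=(6,2,E); sL=20/41, sR=100/169; mL=-7480/6929, mR=50/169; mL+mR=-5430/6929 → advance -1; mR−mL=9530/6929 → turn +1·90°
n=1: pose=(5,2,N); sL=200/269, sR=200/389; mL=-131600/104641, mR=100/389; mL+mR=-104700/104641 → advance -1; mR−mL=158500/104641 → turn +1·90°
n=2: pose=(5,1,W); sL=25/29, sR=25/37; mL=-1650/1073, mR=25/74; mL+mR=-2575/2146 → advance -1; mR−mL=4025/2146 → turn +1·90°
n=3: pose=(6,1,S); sL=200/373, sR=40/49; mL=-24720/18277, mR=20/49; mL+mR=-17260/18277 → advance -1; mR−mL=32180/18277 → turn +1·90°
n=4: pose=(6,2,E); sL=20/41, sR=100/169; mL=-7480/6929, mR=50/169; mL+mR=-5430/6929 → advance -1; mR−mL=9530/6929 → turn +1·90°
n=5: pose=(5,2,N); sL=200/269, sR=200/389; mL=-131600/104641, mR=100/389; mL+mR=-104700/104641 → advance -1; mR−mL=158500/104641 → turn +1·90°
n=6: pose=(5,1,W); sL=25/29, sR=25/37; mL=-1650/1073, mR=25/74; mL+mR=-2575/2146 → advance -1; mR−mL=4025/2146 → turn +1·90°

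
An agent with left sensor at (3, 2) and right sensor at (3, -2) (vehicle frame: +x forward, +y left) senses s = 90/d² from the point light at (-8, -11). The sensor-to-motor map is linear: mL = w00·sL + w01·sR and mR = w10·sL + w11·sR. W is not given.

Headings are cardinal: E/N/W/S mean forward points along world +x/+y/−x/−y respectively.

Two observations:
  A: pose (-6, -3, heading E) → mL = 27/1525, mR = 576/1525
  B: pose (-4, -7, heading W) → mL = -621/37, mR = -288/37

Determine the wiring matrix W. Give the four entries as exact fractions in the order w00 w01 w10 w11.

obs A: pose=(-6,-3,E) → sL=18/25, sR=90/61, mL=27/1525, mR=576/1525
obs B: pose=(-4,-7,W) → sL=18, sR=90/37, mL=-621/37, mR=-288/37
sensor matrix S = [[18/25, 90/61], [18, 90/37]]; det S = -279936/11285
solve [mL_A; mL_B] = S·[w00; w01] and [mR_A; mR_B] = S·[w10; w11]:
  w00 = -1, w01 = 1/2, w10 = -1/2, w11 = 1/2

-1 1/2 -1/2 1/2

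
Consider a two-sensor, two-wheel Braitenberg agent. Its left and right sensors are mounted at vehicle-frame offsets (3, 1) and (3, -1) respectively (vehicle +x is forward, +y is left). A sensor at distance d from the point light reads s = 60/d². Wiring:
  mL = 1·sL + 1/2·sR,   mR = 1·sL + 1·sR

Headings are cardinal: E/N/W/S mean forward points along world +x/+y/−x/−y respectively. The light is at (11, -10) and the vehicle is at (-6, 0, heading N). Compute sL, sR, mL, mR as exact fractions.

left sensor world pos  = (-7, 3); dL² = 493
right sensor world pos = (-5, 3); dR² = 425
sL = 60/493 = 60/493
sR = 60/425 = 12/85
mL = 1·sL + 1/2·sR = 474/2465
mR = 1·sL + 1·sR = 648/2465

60/493 12/85 474/2465 648/2465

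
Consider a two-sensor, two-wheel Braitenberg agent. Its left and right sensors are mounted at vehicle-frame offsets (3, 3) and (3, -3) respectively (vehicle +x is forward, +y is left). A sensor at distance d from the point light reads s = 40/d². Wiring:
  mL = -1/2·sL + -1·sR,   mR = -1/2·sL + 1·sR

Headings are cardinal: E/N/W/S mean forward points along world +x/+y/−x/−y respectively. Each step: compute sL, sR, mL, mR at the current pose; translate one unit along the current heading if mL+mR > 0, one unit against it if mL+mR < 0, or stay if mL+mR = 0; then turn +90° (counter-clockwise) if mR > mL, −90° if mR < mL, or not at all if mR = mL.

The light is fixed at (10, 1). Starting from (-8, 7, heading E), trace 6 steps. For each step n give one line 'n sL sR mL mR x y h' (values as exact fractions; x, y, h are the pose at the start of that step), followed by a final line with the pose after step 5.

0 20/153 20/117 -470/1989 70/663 -8 7 E
1 8/113 40/337 -5868/38081 3172/38081 -9 7 N
2 5/61 10/137 -1905/16714 535/16714 -9 6 W
3 40/229 8/89 -3612/20381 52/20381 -8 6 S
4 20/153 20/117 -470/1989 70/663 -8 7 E
5 8/113 40/337 -5868/38081 3172/38081 -9 7 N
final -9 6 W

n=0: pose=(-8,7,E); sL=20/153, sR=20/117; mL=-470/1989, mR=70/663; mL+mR=-20/153 → advance -1; mR−mL=40/117 → turn +1·90°
n=1: pose=(-9,7,N); sL=8/113, sR=40/337; mL=-5868/38081, mR=3172/38081; mL+mR=-8/113 → advance -1; mR−mL=80/337 → turn +1·90°
n=2: pose=(-9,6,W); sL=5/61, sR=10/137; mL=-1905/16714, mR=535/16714; mL+mR=-5/61 → advance -1; mR−mL=20/137 → turn +1·90°
n=3: pose=(-8,6,S); sL=40/229, sR=8/89; mL=-3612/20381, mR=52/20381; mL+mR=-40/229 → advance -1; mR−mL=16/89 → turn +1·90°
n=4: pose=(-8,7,E); sL=20/153, sR=20/117; mL=-470/1989, mR=70/663; mL+mR=-20/153 → advance -1; mR−mL=40/117 → turn +1·90°
n=5: pose=(-9,7,N); sL=8/113, sR=40/337; mL=-5868/38081, mR=3172/38081; mL+mR=-8/113 → advance -1; mR−mL=80/337 → turn +1·90°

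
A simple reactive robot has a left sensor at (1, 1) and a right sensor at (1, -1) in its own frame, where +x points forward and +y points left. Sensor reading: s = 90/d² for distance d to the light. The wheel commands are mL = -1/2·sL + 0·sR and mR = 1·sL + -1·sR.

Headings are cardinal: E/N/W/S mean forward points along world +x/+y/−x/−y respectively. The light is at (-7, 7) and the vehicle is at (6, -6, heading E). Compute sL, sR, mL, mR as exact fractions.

left sensor world pos  = (7, -5); dL² = 340
right sensor world pos = (7, -7); dR² = 392
sL = 90/340 = 9/34
sR = 90/392 = 45/196
mL = -1/2·sL + 0·sR = -9/68
mR = 1·sL + -1·sR = 117/3332

9/34 45/196 -9/68 117/3332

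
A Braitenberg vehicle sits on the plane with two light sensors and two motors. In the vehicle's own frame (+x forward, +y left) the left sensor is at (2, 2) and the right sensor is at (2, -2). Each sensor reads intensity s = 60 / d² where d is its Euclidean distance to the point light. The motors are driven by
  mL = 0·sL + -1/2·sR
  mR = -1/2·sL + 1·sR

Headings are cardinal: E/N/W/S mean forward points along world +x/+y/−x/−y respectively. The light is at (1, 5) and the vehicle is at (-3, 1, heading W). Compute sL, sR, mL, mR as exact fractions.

left sensor world pos  = (-5, -1); dL² = 72
right sensor world pos = (-5, 3); dR² = 40
sL = 60/72 = 5/6
sR = 60/40 = 3/2
mL = 0·sL + -1/2·sR = -3/4
mR = -1/2·sL + 1·sR = 13/12

5/6 3/2 -3/4 13/12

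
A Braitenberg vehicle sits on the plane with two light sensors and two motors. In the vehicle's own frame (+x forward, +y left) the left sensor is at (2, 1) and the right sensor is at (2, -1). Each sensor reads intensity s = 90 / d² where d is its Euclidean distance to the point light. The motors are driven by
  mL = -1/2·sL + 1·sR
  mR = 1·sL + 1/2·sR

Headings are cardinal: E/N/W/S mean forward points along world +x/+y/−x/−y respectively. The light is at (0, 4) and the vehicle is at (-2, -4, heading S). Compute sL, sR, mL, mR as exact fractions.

left sensor world pos  = (-1, -6); dL² = 101
right sensor world pos = (-3, -6); dR² = 109
sL = 90/101 = 90/101
sR = 90/109 = 90/109
mL = -1/2·sL + 1·sR = 4185/11009
mR = 1·sL + 1/2·sR = 14355/11009

90/101 90/109 4185/11009 14355/11009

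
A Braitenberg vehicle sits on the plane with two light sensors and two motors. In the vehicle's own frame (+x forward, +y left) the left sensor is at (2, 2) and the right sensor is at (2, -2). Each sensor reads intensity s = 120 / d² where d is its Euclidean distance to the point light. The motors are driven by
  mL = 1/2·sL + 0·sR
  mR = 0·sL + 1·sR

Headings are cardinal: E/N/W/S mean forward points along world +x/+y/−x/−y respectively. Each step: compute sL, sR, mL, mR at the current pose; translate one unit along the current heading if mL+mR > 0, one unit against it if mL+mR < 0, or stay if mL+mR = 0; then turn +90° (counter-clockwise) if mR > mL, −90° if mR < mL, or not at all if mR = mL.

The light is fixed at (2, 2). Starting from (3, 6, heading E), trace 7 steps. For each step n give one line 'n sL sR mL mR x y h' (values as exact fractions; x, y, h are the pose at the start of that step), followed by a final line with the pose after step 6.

0 8/3 120/13 4/3 120/13 3 6 E
1 10/3 30/13 5/3 30/13 4 6 N
2 40/3 120/49 20/3 120/49 4 7 W
3 12/5 60/29 6/5 60/29 3 7 N
4 120/17 24/13 60/17 24/13 3 8 W
5 30/17 30/17 15/17 30/17 2 8 N
6 120/29 24/17 60/29 24/17 2 9 W
final 1 9 N

n=0: pose=(3,6,E); sL=8/3, sR=120/13; mL=4/3, mR=120/13; mL+mR=412/39 → advance +1; mR−mL=308/39 → turn +1·90°
n=1: pose=(4,6,N); sL=10/3, sR=30/13; mL=5/3, mR=30/13; mL+mR=155/39 → advance +1; mR−mL=25/39 → turn +1·90°
n=2: pose=(4,7,W); sL=40/3, sR=120/49; mL=20/3, mR=120/49; mL+mR=1340/147 → advance +1; mR−mL=-620/147 → turn -1·90°
n=3: pose=(3,7,N); sL=12/5, sR=60/29; mL=6/5, mR=60/29; mL+mR=474/145 → advance +1; mR−mL=126/145 → turn +1·90°
n=4: pose=(3,8,W); sL=120/17, sR=24/13; mL=60/17, mR=24/13; mL+mR=1188/221 → advance +1; mR−mL=-372/221 → turn -1·90°
n=5: pose=(2,8,N); sL=30/17, sR=30/17; mL=15/17, mR=30/17; mL+mR=45/17 → advance +1; mR−mL=15/17 → turn +1·90°
n=6: pose=(2,9,W); sL=120/29, sR=24/17; mL=60/29, mR=24/17; mL+mR=1716/493 → advance +1; mR−mL=-324/493 → turn -1·90°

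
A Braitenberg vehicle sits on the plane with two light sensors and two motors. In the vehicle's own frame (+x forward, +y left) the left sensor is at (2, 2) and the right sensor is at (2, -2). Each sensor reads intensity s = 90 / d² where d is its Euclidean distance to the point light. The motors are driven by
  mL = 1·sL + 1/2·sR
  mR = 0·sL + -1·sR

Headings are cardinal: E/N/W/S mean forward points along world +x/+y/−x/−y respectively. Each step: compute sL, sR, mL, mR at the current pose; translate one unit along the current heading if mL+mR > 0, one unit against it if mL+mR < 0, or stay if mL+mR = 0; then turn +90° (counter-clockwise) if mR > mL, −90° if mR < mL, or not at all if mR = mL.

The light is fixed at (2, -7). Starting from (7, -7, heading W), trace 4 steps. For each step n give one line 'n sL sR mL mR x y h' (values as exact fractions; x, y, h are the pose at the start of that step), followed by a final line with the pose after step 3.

0 90/13 90/13 135/13 -90/13 7 -7 W
1 45/4 9/4 99/8 -9/4 6 -7 N
2 2 90/37 119/37 -90/37 6 -6 E
3 9/5 9 63/10 -9 7 -6 S
final 7 -5 W

n=0: pose=(7,-7,W); sL=90/13, sR=90/13; mL=135/13, mR=-90/13; mL+mR=45/13 → advance +1; mR−mL=-225/13 → turn -1·90°
n=1: pose=(6,-7,N); sL=45/4, sR=9/4; mL=99/8, mR=-9/4; mL+mR=81/8 → advance +1; mR−mL=-117/8 → turn -1·90°
n=2: pose=(6,-6,E); sL=2, sR=90/37; mL=119/37, mR=-90/37; mL+mR=29/37 → advance +1; mR−mL=-209/37 → turn -1·90°
n=3: pose=(7,-6,S); sL=9/5, sR=9; mL=63/10, mR=-9; mL+mR=-27/10 → advance -1; mR−mL=-153/10 → turn -1·90°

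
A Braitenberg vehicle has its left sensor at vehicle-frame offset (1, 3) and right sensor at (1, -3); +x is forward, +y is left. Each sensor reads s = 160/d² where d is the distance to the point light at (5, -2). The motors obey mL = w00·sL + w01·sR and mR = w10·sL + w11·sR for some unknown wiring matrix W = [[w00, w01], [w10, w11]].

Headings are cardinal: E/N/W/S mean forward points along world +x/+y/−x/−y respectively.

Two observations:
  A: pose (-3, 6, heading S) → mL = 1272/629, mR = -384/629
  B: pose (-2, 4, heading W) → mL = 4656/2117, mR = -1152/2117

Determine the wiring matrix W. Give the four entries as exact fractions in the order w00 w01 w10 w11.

1/2 1 -1/2 1/2

obs A: pose=(-3,6,S) → sL=80/37, sR=16/17, mL=1272/629, mR=-384/629
obs B: pose=(-2,4,W) → sL=160/73, sR=32/29, mL=4656/2117, mR=-1152/2117
sensor matrix S = [[80/37, 16/17], [160/73, 32/29]]; det S = 430080/1331593
solve [mL_A; mL_B] = S·[w00; w01] and [mR_A; mR_B] = S·[w10; w11]:
  w00 = 1/2, w01 = 1, w10 = -1/2, w11 = 1/2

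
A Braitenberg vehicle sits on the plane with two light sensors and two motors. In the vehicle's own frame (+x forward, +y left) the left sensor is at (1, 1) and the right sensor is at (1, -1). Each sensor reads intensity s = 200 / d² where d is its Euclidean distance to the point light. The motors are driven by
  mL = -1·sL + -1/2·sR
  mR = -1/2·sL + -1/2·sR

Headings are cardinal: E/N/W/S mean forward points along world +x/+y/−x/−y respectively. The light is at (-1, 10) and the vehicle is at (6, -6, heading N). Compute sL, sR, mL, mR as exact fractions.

200/261 200/289 -83900/75429 -55000/75429

left sensor world pos  = (5, -5); dL² = 261
right sensor world pos = (7, -5); dR² = 289
sL = 200/261 = 200/261
sR = 200/289 = 200/289
mL = -1·sL + -1/2·sR = -83900/75429
mR = -1/2·sL + -1/2·sR = -55000/75429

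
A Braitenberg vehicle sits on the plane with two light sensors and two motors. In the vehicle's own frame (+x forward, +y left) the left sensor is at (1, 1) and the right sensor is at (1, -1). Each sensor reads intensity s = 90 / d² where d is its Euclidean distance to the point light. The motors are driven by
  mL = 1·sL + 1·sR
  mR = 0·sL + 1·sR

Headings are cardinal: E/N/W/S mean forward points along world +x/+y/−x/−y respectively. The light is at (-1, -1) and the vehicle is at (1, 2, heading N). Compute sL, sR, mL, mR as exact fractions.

90/17 18/5 756/85 18/5

left sensor world pos  = (0, 3); dL² = 17
right sensor world pos = (2, 3); dR² = 25
sL = 90/17 = 90/17
sR = 90/25 = 18/5
mL = 1·sL + 1·sR = 756/85
mR = 0·sL + 1·sR = 18/5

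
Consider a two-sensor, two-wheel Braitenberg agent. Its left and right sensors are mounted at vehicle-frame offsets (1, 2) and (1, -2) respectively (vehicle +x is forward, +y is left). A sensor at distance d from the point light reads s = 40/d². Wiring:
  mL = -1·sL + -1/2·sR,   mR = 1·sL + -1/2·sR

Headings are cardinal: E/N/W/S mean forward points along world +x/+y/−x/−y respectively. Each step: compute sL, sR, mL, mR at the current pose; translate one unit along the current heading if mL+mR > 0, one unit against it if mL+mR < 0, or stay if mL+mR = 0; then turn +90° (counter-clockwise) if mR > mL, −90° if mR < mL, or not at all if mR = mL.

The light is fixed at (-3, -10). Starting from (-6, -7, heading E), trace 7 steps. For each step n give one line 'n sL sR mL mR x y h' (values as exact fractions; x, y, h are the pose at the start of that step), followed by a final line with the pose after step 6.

0 40/29 8 -156/29 -76/29 -6 -7 E
1 10/13 2 -23/13 -3/13 -7 -7 N
2 8/5 40/41 -428/205 228/205 -7 -8 W
3 20 20/13 -270/13 250/13 -6 -8 S
4 40/29 8 -156/29 -76/29 -6 -7 E
5 10/13 2 -23/13 -3/13 -7 -7 N
6 8/5 40/41 -428/205 228/205 -7 -8 W
final -6 -8 S

n=0: pose=(-6,-7,E); sL=40/29, sR=8; mL=-156/29, mR=-76/29; mL+mR=-8 → advance -1; mR−mL=80/29 → turn +1·90°
n=1: pose=(-7,-7,N); sL=10/13, sR=2; mL=-23/13, mR=-3/13; mL+mR=-2 → advance -1; mR−mL=20/13 → turn +1·90°
n=2: pose=(-7,-8,W); sL=8/5, sR=40/41; mL=-428/205, mR=228/205; mL+mR=-40/41 → advance -1; mR−mL=16/5 → turn +1·90°
n=3: pose=(-6,-8,S); sL=20, sR=20/13; mL=-270/13, mR=250/13; mL+mR=-20/13 → advance -1; mR−mL=40 → turn +1·90°
n=4: pose=(-6,-7,E); sL=40/29, sR=8; mL=-156/29, mR=-76/29; mL+mR=-8 → advance -1; mR−mL=80/29 → turn +1·90°
n=5: pose=(-7,-7,N); sL=10/13, sR=2; mL=-23/13, mR=-3/13; mL+mR=-2 → advance -1; mR−mL=20/13 → turn +1·90°
n=6: pose=(-7,-8,W); sL=8/5, sR=40/41; mL=-428/205, mR=228/205; mL+mR=-40/41 → advance -1; mR−mL=16/5 → turn +1·90°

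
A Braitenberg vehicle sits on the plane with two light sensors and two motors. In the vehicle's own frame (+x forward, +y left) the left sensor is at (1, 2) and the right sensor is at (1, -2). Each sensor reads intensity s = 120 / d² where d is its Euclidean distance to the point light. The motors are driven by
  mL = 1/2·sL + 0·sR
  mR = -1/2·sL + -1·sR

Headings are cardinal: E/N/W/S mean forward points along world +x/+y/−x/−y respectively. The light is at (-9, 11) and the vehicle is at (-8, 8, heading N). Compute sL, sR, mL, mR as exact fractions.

24 120/13 12 -276/13

left sensor world pos  = (-10, 9); dL² = 5
right sensor world pos = (-6, 9); dR² = 13
sL = 120/5 = 24
sR = 120/13 = 120/13
mL = 1/2·sL + 0·sR = 12
mR = -1/2·sL + -1·sR = -276/13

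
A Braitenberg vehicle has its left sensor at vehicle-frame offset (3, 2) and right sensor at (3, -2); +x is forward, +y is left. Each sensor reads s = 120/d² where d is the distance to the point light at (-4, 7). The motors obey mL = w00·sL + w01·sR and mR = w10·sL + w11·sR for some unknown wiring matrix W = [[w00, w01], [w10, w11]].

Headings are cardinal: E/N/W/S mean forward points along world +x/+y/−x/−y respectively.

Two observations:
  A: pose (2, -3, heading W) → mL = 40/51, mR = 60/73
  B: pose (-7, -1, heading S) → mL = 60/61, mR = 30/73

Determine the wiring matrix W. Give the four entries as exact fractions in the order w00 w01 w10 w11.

obs A: pose=(2,-3,W) → sL=40/51, sR=120/73, mL=40/51, mR=60/73
obs B: pose=(-7,-1,S) → sL=60/61, sR=60/73, mL=60/61, mR=30/73
sensor matrix S = [[40/51, 120/73], [60/61, 60/73]]; det S = -73600/75701
solve [mL_A; mL_B] = S·[w00; w01] and [mR_A; mR_B] = S·[w10; w11]:
  w00 = 1, w01 = 0, w10 = 0, w11 = 1/2

1 0 0 1/2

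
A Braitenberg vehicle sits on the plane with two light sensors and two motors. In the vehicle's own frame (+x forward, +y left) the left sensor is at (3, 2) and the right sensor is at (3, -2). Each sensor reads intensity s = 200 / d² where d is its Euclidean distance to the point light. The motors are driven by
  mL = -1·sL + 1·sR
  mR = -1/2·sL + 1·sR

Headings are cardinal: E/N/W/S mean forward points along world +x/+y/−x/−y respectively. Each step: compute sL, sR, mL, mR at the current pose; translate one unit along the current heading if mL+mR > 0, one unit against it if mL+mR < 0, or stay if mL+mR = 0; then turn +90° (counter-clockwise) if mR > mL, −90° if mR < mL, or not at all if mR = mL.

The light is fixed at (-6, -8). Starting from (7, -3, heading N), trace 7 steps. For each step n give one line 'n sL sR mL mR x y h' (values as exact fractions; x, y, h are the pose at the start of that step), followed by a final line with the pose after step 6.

n=0: pose=(7,-3,N); sL=40/37, sR=200/289; mL=-4160/10693, mR=1620/10693; mL+mR=-2540/10693 → advance -1; mR−mL=20/37 → turn +1·90°
n=1: pose=(7,-4,W); sL=25/13, sR=25/17; mL=-100/221, mR=225/442; mL+mR=25/442 → advance +1; mR−mL=25/26 → turn +1·90°
n=2: pose=(6,-4,S); sL=200/197, sR=200/101; mL=19200/19897, mR=29300/19897; mL+mR=48500/19897 → advance +1; mR−mL=100/197 → turn +1·90°
n=3: pose=(6,-5,E); sL=4/5, sR=100/113; mL=48/565, mR=274/565; mL+mR=322/565 → advance +1; mR−mL=2/5 → turn +1·90°
n=4: pose=(7,-5,N); sL=200/157, sR=200/261; mL=-20800/40977, mR=5300/40977; mL+mR=-15500/40977 → advance -1; mR−mL=100/157 → turn +1·90°
n=5: pose=(7,-6,W); sL=2, sR=50/29; mL=-8/29, mR=21/29; mL+mR=13/29 → advance +1; mR−mL=1 → turn +1·90°
n=6: pose=(6,-6,S); sL=200/197, sR=200/101; mL=19200/19897, mR=29300/19897; mL+mR=48500/19897 → advance +1; mR−mL=100/197 → turn +1·90°

0 40/37 200/289 -4160/10693 1620/10693 7 -3 N
1 25/13 25/17 -100/221 225/442 7 -4 W
2 200/197 200/101 19200/19897 29300/19897 6 -4 S
3 4/5 100/113 48/565 274/565 6 -5 E
4 200/157 200/261 -20800/40977 5300/40977 7 -5 N
5 2 50/29 -8/29 21/29 7 -6 W
6 200/197 200/101 19200/19897 29300/19897 6 -6 S
final 6 -7 E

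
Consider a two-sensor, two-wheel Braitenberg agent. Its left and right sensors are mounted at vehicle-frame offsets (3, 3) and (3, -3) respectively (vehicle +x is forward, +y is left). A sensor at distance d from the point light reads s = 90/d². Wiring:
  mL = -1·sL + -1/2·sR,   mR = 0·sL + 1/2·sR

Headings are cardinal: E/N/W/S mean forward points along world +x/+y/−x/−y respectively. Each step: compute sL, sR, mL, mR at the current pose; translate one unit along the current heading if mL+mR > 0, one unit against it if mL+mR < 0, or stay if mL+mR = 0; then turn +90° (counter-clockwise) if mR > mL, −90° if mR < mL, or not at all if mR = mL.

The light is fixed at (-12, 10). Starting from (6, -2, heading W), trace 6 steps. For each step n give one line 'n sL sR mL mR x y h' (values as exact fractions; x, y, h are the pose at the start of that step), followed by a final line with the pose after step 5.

0 1/5 5/17 -59/170 5/34 6 -2 W
1 90/709 90/481 -75195/341029 45/481 7 -2 S
2 45/274 9/68 -4293/18632 9/136 7 -1 E
3 90/289 18/101 -11691/29189 9/101 6 -1 N
4 1/5 5/17 -59/170 5/34 6 -2 W
5 90/709 90/481 -75195/341029 45/481 7 -2 S
final 7 -1 E

n=0: pose=(6,-2,W); sL=1/5, sR=5/17; mL=-59/170, mR=5/34; mL+mR=-1/5 → advance -1; mR−mL=42/85 → turn +1·90°
n=1: pose=(7,-2,S); sL=90/709, sR=90/481; mL=-75195/341029, mR=45/481; mL+mR=-90/709 → advance -1; mR−mL=107100/341029 → turn +1·90°
n=2: pose=(7,-1,E); sL=45/274, sR=9/68; mL=-4293/18632, mR=9/136; mL+mR=-45/274 → advance -1; mR−mL=2763/9316 → turn +1·90°
n=3: pose=(6,-1,N); sL=90/289, sR=18/101; mL=-11691/29189, mR=9/101; mL+mR=-90/289 → advance -1; mR−mL=14292/29189 → turn +1·90°
n=4: pose=(6,-2,W); sL=1/5, sR=5/17; mL=-59/170, mR=5/34; mL+mR=-1/5 → advance -1; mR−mL=42/85 → turn +1·90°
n=5: pose=(7,-2,S); sL=90/709, sR=90/481; mL=-75195/341029, mR=45/481; mL+mR=-90/709 → advance -1; mR−mL=107100/341029 → turn +1·90°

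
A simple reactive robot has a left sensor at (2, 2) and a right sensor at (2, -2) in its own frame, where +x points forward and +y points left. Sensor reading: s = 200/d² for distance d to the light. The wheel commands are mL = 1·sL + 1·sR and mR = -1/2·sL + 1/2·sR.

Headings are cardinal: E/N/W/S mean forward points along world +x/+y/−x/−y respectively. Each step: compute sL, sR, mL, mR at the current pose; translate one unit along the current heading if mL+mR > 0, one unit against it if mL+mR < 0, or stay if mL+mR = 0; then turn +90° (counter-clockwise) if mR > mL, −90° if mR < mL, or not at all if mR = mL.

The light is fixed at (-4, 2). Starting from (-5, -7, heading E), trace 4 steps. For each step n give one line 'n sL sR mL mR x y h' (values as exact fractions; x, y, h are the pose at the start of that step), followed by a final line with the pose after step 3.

0 4 100/61 344/61 -72/61 -5 -7 E
1 8/5 8/5 16/5 0 -4 -7 S
2 50/37 50/17 2700/629 500/629 -4 -8 W
3 200/73 40/13 5520/949 160/949 -5 -8 N
final -5 -7 E

n=0: pose=(-5,-7,E); sL=4, sR=100/61; mL=344/61, mR=-72/61; mL+mR=272/61 → advance +1; mR−mL=-416/61 → turn -1·90°
n=1: pose=(-4,-7,S); sL=8/5, sR=8/5; mL=16/5, mR=0; mL+mR=16/5 → advance +1; mR−mL=-16/5 → turn -1·90°
n=2: pose=(-4,-8,W); sL=50/37, sR=50/17; mL=2700/629, mR=500/629; mL+mR=3200/629 → advance +1; mR−mL=-2200/629 → turn -1·90°
n=3: pose=(-5,-8,N); sL=200/73, sR=40/13; mL=5520/949, mR=160/949; mL+mR=5680/949 → advance +1; mR−mL=-5360/949 → turn -1·90°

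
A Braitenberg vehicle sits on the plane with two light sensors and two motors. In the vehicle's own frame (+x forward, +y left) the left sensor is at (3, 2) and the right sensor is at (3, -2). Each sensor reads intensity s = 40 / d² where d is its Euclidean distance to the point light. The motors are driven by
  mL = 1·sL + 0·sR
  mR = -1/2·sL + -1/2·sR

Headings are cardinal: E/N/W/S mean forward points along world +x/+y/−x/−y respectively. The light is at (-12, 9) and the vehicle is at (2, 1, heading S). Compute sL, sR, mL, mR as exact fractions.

left sensor world pos  = (4, -2); dL² = 377
right sensor world pos = (0, -2); dR² = 265
sL = 40/377 = 40/377
sR = 40/265 = 8/53
mL = 1·sL + 0·sR = 40/377
mR = -1/2·sL + -1/2·sR = -2568/19981

40/377 8/53 40/377 -2568/19981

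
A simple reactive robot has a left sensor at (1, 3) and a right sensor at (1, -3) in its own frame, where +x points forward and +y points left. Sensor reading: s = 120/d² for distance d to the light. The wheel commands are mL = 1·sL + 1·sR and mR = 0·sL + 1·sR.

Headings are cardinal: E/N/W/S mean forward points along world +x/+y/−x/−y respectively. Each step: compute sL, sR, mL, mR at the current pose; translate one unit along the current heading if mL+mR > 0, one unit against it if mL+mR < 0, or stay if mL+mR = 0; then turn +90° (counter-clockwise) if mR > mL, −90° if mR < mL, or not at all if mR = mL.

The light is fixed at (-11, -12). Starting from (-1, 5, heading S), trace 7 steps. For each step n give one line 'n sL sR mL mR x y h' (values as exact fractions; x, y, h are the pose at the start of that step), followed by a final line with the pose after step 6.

n=0: pose=(-1,5,S); sL=24/85, sR=24/61; mL=3504/5185, mR=24/61; mL+mR=5544/5185 → advance +1; mR−mL=-24/85 → turn -1·90°
n=1: pose=(-1,4,W); sL=12/25, sR=60/221; mL=4152/5525, mR=60/221; mL+mR=5652/5525 → advance +1; mR−mL=-12/25 → turn -1·90°
n=2: pose=(-2,4,N); sL=24/65, sR=120/433; mL=18192/28145, mR=120/433; mL+mR=25992/28145 → advance +1; mR−mL=-24/65 → turn -1·90°
n=3: pose=(-2,5,E); sL=6/25, sR=15/37; mL=597/925, mR=15/37; mL+mR=972/925 → advance +1; mR−mL=-6/25 → turn -1·90°
n=4: pose=(-1,5,S); sL=24/85, sR=24/61; mL=3504/5185, mR=24/61; mL+mR=5544/5185 → advance +1; mR−mL=-24/85 → turn -1·90°
n=5: pose=(-1,4,W); sL=12/25, sR=60/221; mL=4152/5525, mR=60/221; mL+mR=5652/5525 → advance +1; mR−mL=-12/25 → turn -1·90°
n=6: pose=(-2,4,N); sL=24/65, sR=120/433; mL=18192/28145, mR=120/433; mL+mR=25992/28145 → advance +1; mR−mL=-24/65 → turn -1·90°

0 24/85 24/61 3504/5185 24/61 -1 5 S
1 12/25 60/221 4152/5525 60/221 -1 4 W
2 24/65 120/433 18192/28145 120/433 -2 4 N
3 6/25 15/37 597/925 15/37 -2 5 E
4 24/85 24/61 3504/5185 24/61 -1 5 S
5 12/25 60/221 4152/5525 60/221 -1 4 W
6 24/65 120/433 18192/28145 120/433 -2 4 N
final -2 5 E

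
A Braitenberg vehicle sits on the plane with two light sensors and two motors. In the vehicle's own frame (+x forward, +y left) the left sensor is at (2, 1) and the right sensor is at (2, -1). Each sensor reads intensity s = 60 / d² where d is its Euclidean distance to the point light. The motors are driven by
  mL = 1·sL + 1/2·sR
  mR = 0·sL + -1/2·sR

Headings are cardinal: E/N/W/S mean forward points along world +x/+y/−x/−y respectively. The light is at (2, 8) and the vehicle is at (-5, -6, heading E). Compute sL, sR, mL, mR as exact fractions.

30/97 6/25 1041/2425 -3/25

left sensor world pos  = (-3, -5); dL² = 194
right sensor world pos = (-3, -7); dR² = 250
sL = 60/194 = 30/97
sR = 60/250 = 6/25
mL = 1·sL + 1/2·sR = 1041/2425
mR = 0·sL + -1/2·sR = -3/25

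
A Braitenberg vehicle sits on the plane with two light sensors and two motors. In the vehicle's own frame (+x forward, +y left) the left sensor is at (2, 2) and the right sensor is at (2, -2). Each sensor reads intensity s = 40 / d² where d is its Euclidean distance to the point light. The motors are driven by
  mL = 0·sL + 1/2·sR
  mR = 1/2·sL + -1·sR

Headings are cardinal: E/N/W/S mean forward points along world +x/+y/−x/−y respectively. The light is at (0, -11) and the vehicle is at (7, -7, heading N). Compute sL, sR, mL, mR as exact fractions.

left sensor world pos  = (5, -5); dL² = 61
right sensor world pos = (9, -5); dR² = 117
sL = 40/61 = 40/61
sR = 40/117 = 40/117
mL = 0·sL + 1/2·sR = 20/117
mR = 1/2·sL + -1·sR = -100/7137

40/61 40/117 20/117 -100/7137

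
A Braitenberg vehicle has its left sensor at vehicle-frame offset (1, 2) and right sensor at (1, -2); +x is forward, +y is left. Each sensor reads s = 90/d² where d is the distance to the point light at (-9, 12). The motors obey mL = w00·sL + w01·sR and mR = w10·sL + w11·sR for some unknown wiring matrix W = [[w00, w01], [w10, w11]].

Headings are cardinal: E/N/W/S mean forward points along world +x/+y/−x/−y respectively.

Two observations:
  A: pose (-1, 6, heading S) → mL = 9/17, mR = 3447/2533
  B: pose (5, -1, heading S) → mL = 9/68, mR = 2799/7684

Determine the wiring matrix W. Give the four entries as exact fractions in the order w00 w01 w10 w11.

0 1/2 1/2 1

obs A: pose=(-1,6,S) → sL=90/149, sR=18/17, mL=9/17, mR=3447/2533
obs B: pose=(5,-1,S) → sL=45/226, sR=9/34, mL=9/68, mR=2799/7684
sensor matrix S = [[90/149, 18/17], [45/226, 9/34]]; det S = -14580/286229
solve [mL_A; mL_B] = S·[w00; w01] and [mR_A; mR_B] = S·[w10; w11]:
  w00 = 0, w01 = 1/2, w10 = 1/2, w11 = 1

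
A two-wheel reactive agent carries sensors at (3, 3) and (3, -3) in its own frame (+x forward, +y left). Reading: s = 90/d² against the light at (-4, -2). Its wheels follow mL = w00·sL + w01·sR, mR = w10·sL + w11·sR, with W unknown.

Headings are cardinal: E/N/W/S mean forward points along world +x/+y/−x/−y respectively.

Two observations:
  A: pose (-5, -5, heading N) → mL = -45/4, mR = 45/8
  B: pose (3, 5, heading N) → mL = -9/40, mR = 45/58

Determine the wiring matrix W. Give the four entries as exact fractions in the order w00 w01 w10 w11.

obs A: pose=(-5,-5,N) → sL=45/8, sR=45/2, mL=-45/4, mR=45/8
obs B: pose=(3,5,N) → sL=45/58, sR=9/20, mL=-9/40, mR=45/58
sensor matrix S = [[45/8, 45/2], [45/58, 9/20]]; det S = -13851/928
solve [mL_A; mL_B] = S·[w00; w01] and [mR_A; mR_B] = S·[w10; w11]:
  w00 = 0, w01 = -1/2, w10 = 1, w11 = 0

0 -1/2 1 0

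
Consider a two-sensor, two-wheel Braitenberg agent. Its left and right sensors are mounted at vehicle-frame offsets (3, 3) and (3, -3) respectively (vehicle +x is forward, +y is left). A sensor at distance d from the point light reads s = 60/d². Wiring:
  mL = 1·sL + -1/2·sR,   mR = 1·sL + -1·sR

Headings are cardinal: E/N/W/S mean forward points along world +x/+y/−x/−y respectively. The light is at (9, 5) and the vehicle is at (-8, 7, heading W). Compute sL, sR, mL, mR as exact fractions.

60/401 12/85 2694/34085 288/34085

left sensor world pos  = (-11, 4); dL² = 401
right sensor world pos = (-11, 10); dR² = 425
sL = 60/401 = 60/401
sR = 60/425 = 12/85
mL = 1·sL + -1/2·sR = 2694/34085
mR = 1·sL + -1·sR = 288/34085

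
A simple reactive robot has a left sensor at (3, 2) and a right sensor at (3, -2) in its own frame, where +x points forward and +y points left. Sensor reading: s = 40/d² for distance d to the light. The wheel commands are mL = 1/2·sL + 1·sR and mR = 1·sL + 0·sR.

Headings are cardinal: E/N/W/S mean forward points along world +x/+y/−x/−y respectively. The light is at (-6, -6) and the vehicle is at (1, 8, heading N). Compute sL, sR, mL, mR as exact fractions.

left sensor world pos  = (-1, 11); dL² = 314
right sensor world pos = (3, 11); dR² = 370
sL = 40/314 = 20/157
sR = 40/370 = 4/37
mL = 1/2·sL + 1·sR = 998/5809
mR = 1·sL + 0·sR = 20/157

20/157 4/37 998/5809 20/157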